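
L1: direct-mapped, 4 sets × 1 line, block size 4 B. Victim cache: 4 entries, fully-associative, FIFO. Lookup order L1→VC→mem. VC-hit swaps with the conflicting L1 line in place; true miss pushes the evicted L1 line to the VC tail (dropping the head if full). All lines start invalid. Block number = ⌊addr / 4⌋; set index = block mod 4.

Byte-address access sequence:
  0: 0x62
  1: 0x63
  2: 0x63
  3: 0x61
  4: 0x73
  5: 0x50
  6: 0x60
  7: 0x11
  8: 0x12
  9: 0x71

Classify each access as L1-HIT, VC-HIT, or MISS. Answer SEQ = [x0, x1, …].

0: 0x62 (blk 24, set 0) → MISS  vc=[]
1: 0x63 (blk 24, set 0) → L1-HIT  vc=[]
2: 0x63 (blk 24, set 0) → L1-HIT  vc=[]
3: 0x61 (blk 24, set 0) → L1-HIT  vc=[]
4: 0x73 (blk 28, set 0) → MISS  vc=[24]
5: 0x50 (blk 20, set 0) → MISS  vc=[24, 28]
6: 0x60 (blk 24, set 0) → VC-HIT  vc=[20, 28]
7: 0x11 (blk 4, set 0) → MISS  vc=[20, 28, 24]
8: 0x12 (blk 4, set 0) → L1-HIT  vc=[20, 28, 24]
9: 0x71 (blk 28, set 0) → VC-HIT  vc=[20, 4, 24]

SEQ = [MISS, L1-HIT, L1-HIT, L1-HIT, MISS, MISS, VC-HIT, MISS, L1-HIT, VC-HIT]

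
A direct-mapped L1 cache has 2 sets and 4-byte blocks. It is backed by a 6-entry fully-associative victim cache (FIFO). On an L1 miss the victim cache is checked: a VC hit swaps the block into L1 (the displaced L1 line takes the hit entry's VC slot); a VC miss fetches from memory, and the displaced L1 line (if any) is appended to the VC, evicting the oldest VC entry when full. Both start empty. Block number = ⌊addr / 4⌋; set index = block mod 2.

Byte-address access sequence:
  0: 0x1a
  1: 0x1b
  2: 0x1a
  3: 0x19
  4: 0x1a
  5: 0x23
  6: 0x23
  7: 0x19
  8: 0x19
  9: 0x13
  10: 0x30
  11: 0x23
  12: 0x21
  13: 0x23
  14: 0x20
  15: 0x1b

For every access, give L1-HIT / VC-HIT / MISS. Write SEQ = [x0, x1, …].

#0 0x1a→b6/s0 MISS; vc=[]
#1 0x1b→b6/s0 L1-HIT; vc=[]
#2 0x1a→b6/s0 L1-HIT; vc=[]
#3 0x19→b6/s0 L1-HIT; vc=[]
#4 0x1a→b6/s0 L1-HIT; vc=[]
#5 0x23→b8/s0 MISS; vc=[6]
#6 0x23→b8/s0 L1-HIT; vc=[6]
#7 0x19→b6/s0 VC-HIT; vc=[8]
#8 0x19→b6/s0 L1-HIT; vc=[8]
#9 0x13→b4/s0 MISS; vc=[8,6]
#10 0x30→b12/s0 MISS; vc=[8,6,4]
#11 0x23→b8/s0 VC-HIT; vc=[12,6,4]
#12 0x21→b8/s0 L1-HIT; vc=[12,6,4]
#13 0x23→b8/s0 L1-HIT; vc=[12,6,4]
#14 0x20→b8/s0 L1-HIT; vc=[12,6,4]
#15 0x1b→b6/s0 VC-HIT; vc=[12,8,4]

SEQ = [MISS, L1-HIT, L1-HIT, L1-HIT, L1-HIT, MISS, L1-HIT, VC-HIT, L1-HIT, MISS, MISS, VC-HIT, L1-HIT, L1-HIT, L1-HIT, VC-HIT]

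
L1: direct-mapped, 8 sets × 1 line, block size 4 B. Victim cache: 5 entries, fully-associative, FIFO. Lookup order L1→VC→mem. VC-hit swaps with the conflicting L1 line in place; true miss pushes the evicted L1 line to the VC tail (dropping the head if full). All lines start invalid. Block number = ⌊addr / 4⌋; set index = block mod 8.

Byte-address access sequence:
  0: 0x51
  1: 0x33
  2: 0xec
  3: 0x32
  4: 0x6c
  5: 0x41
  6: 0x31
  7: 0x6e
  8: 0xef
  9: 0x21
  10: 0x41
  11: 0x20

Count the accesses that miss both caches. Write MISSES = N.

MISSES = 6

0: 0x51 (blk 20, set 4) → MISS  vc=[]
1: 0x33 (blk 12, set 4) → MISS  vc=[20]
2: 0xec (blk 59, set 3) → MISS  vc=[20]
3: 0x32 (blk 12, set 4) → L1-HIT  vc=[20]
4: 0x6c (blk 27, set 3) → MISS  vc=[20, 59]
5: 0x41 (blk 16, set 0) → MISS  vc=[20, 59]
6: 0x31 (blk 12, set 4) → L1-HIT  vc=[20, 59]
7: 0x6e (blk 27, set 3) → L1-HIT  vc=[20, 59]
8: 0xef (blk 59, set 3) → VC-HIT  vc=[20, 27]
9: 0x21 (blk 8, set 0) → MISS  vc=[20, 27, 16]
10: 0x41 (blk 16, set 0) → VC-HIT  vc=[20, 27, 8]
11: 0x20 (blk 8, set 0) → VC-HIT  vc=[20, 27, 16]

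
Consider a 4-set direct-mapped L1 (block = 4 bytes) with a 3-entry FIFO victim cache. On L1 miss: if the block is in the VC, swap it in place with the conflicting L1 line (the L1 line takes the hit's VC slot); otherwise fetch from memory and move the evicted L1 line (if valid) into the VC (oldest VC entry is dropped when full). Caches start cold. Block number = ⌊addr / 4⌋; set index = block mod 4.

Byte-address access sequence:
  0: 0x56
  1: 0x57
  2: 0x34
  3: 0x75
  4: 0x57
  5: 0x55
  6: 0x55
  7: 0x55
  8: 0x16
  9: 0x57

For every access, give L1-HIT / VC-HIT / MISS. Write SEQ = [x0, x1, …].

SEQ = [MISS, L1-HIT, MISS, MISS, VC-HIT, L1-HIT, L1-HIT, L1-HIT, MISS, VC-HIT]

  [0] addr=0x56 blk=21 s=1: MISS | VC []
  [1] addr=0x57 blk=21 s=1: L1-HIT | VC []
  [2] addr=0x34 blk=13 s=1: MISS | VC [21]
  [3] addr=0x75 blk=29 s=1: MISS | VC [21, 13]
  [4] addr=0x57 blk=21 s=1: VC-HIT | VC [29, 13]
  [5] addr=0x55 blk=21 s=1: L1-HIT | VC [29, 13]
  [6] addr=0x55 blk=21 s=1: L1-HIT | VC [29, 13]
  [7] addr=0x55 blk=21 s=1: L1-HIT | VC [29, 13]
  [8] addr=0x16 blk=5 s=1: MISS | VC [29, 13, 21]
  [9] addr=0x57 blk=21 s=1: VC-HIT | VC [29, 13, 5]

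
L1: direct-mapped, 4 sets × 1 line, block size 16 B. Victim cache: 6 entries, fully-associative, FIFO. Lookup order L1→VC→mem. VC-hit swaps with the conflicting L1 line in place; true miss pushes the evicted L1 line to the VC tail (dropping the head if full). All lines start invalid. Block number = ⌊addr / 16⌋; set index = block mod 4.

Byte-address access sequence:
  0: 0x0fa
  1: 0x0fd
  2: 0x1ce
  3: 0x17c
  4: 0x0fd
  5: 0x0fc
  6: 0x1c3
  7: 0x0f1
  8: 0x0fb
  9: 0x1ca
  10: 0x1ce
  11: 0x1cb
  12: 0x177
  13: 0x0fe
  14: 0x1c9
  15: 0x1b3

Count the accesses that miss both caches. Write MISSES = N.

#0 0xfa→b15/s3 MISS; vc=[]
#1 0xfd→b15/s3 L1-HIT; vc=[]
#2 0x1ce→b28/s0 MISS; vc=[]
#3 0x17c→b23/s3 MISS; vc=[15]
#4 0xfd→b15/s3 VC-HIT; vc=[23]
#5 0xfc→b15/s3 L1-HIT; vc=[23]
#6 0x1c3→b28/s0 L1-HIT; vc=[23]
#7 0xf1→b15/s3 L1-HIT; vc=[23]
#8 0xfb→b15/s3 L1-HIT; vc=[23]
#9 0x1ca→b28/s0 L1-HIT; vc=[23]
#10 0x1ce→b28/s0 L1-HIT; vc=[23]
#11 0x1cb→b28/s0 L1-HIT; vc=[23]
#12 0x177→b23/s3 VC-HIT; vc=[15]
#13 0xfe→b15/s3 VC-HIT; vc=[23]
#14 0x1c9→b28/s0 L1-HIT; vc=[23]
#15 0x1b3→b27/s3 MISS; vc=[23,15]

MISSES = 4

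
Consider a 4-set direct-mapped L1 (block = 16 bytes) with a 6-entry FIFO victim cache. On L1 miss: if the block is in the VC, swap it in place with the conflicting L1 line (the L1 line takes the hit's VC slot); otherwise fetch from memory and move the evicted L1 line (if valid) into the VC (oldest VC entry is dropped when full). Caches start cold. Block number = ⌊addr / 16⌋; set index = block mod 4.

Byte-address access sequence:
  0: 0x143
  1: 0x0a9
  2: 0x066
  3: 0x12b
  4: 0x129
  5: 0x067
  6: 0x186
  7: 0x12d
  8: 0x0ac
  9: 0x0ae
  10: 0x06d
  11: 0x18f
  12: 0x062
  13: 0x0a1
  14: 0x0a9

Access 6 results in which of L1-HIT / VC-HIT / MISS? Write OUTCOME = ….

OUTCOME = MISS

  [0] addr=0x143 blk=20 s=0: MISS | VC []
  [1] addr=0xa9 blk=10 s=2: MISS | VC []
  [2] addr=0x66 blk=6 s=2: MISS | VC [10]
  [3] addr=0x12b blk=18 s=2: MISS | VC [10, 6]
  [4] addr=0x129 blk=18 s=2: L1-HIT | VC [10, 6]
  [5] addr=0x67 blk=6 s=2: VC-HIT | VC [10, 18]
  [6] addr=0x186 blk=24 s=0: MISS | VC [10, 18, 20]
  [7] addr=0x12d blk=18 s=2: VC-HIT | VC [10, 6, 20]
  [8] addr=0xac blk=10 s=2: VC-HIT | VC [18, 6, 20]
  [9] addr=0xae blk=10 s=2: L1-HIT | VC [18, 6, 20]
  [10] addr=0x6d blk=6 s=2: VC-HIT | VC [18, 10, 20]
  [11] addr=0x18f blk=24 s=0: L1-HIT | VC [18, 10, 20]
  [12] addr=0x62 blk=6 s=2: L1-HIT | VC [18, 10, 20]
  [13] addr=0xa1 blk=10 s=2: VC-HIT | VC [18, 6, 20]
  [14] addr=0xa9 blk=10 s=2: L1-HIT | VC [18, 6, 20]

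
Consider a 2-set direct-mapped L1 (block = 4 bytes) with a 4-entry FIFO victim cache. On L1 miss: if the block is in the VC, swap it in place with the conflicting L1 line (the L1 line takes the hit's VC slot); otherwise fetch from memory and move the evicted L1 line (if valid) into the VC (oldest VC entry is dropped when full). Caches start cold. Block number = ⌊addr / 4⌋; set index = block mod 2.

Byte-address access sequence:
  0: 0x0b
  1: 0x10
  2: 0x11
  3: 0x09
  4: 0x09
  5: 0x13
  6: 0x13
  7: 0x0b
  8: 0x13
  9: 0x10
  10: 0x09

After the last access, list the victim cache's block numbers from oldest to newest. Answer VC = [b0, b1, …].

#0 0xb→b2/s0 MISS; vc=[]
#1 0x10→b4/s0 MISS; vc=[2]
#2 0x11→b4/s0 L1-HIT; vc=[2]
#3 0x9→b2/s0 VC-HIT; vc=[4]
#4 0x9→b2/s0 L1-HIT; vc=[4]
#5 0x13→b4/s0 VC-HIT; vc=[2]
#6 0x13→b4/s0 L1-HIT; vc=[2]
#7 0xb→b2/s0 VC-HIT; vc=[4]
#8 0x13→b4/s0 VC-HIT; vc=[2]
#9 0x10→b4/s0 L1-HIT; vc=[2]
#10 0x9→b2/s0 VC-HIT; vc=[4]

VC = [4]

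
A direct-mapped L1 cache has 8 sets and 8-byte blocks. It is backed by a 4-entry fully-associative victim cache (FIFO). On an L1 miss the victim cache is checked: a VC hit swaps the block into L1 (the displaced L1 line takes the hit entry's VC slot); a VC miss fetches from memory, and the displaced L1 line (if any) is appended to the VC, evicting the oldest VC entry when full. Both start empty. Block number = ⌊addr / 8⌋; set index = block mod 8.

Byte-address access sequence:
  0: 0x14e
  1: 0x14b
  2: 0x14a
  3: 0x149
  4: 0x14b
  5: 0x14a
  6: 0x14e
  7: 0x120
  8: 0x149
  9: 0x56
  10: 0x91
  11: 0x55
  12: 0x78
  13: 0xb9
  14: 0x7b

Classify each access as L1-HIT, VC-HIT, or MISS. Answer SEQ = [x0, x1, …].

SEQ = [MISS, L1-HIT, L1-HIT, L1-HIT, L1-HIT, L1-HIT, L1-HIT, MISS, L1-HIT, MISS, MISS, VC-HIT, MISS, MISS, VC-HIT]

#0 0x14e→b41/s1 MISS; vc=[]
#1 0x14b→b41/s1 L1-HIT; vc=[]
#2 0x14a→b41/s1 L1-HIT; vc=[]
#3 0x149→b41/s1 L1-HIT; vc=[]
#4 0x14b→b41/s1 L1-HIT; vc=[]
#5 0x14a→b41/s1 L1-HIT; vc=[]
#6 0x14e→b41/s1 L1-HIT; vc=[]
#7 0x120→b36/s4 MISS; vc=[]
#8 0x149→b41/s1 L1-HIT; vc=[]
#9 0x56→b10/s2 MISS; vc=[]
#10 0x91→b18/s2 MISS; vc=[10]
#11 0x55→b10/s2 VC-HIT; vc=[18]
#12 0x78→b15/s7 MISS; vc=[18]
#13 0xb9→b23/s7 MISS; vc=[18,15]
#14 0x7b→b15/s7 VC-HIT; vc=[18,23]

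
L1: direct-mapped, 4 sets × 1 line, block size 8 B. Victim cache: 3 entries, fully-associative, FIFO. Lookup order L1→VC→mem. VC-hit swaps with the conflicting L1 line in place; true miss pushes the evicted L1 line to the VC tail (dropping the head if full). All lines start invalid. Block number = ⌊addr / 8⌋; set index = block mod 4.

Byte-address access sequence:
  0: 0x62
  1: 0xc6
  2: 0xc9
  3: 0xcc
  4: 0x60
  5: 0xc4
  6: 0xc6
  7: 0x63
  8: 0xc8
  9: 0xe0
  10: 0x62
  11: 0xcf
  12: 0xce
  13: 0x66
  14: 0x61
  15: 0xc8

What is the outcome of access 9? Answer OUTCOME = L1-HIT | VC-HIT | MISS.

OUTCOME = MISS

#0 0x62→b12/s0 MISS; vc=[]
#1 0xc6→b24/s0 MISS; vc=[12]
#2 0xc9→b25/s1 MISS; vc=[12]
#3 0xcc→b25/s1 L1-HIT; vc=[12]
#4 0x60→b12/s0 VC-HIT; vc=[24]
#5 0xc4→b24/s0 VC-HIT; vc=[12]
#6 0xc6→b24/s0 L1-HIT; vc=[12]
#7 0x63→b12/s0 VC-HIT; vc=[24]
#8 0xc8→b25/s1 L1-HIT; vc=[24]
#9 0xe0→b28/s0 MISS; vc=[24,12]
#10 0x62→b12/s0 VC-HIT; vc=[24,28]
#11 0xcf→b25/s1 L1-HIT; vc=[24,28]
#12 0xce→b25/s1 L1-HIT; vc=[24,28]
#13 0x66→b12/s0 L1-HIT; vc=[24,28]
#14 0x61→b12/s0 L1-HIT; vc=[24,28]
#15 0xc8→b25/s1 L1-HIT; vc=[24,28]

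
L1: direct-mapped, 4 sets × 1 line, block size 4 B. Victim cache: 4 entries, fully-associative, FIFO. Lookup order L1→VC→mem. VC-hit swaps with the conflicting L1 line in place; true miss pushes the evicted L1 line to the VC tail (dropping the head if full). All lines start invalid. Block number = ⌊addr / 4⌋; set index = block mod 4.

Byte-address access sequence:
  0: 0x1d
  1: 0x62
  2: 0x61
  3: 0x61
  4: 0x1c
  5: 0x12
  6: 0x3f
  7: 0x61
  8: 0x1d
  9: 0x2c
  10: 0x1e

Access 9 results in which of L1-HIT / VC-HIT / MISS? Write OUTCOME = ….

OUTCOME = MISS

0: 0x1d (blk 7, set 3) → MISS  vc=[]
1: 0x62 (blk 24, set 0) → MISS  vc=[]
2: 0x61 (blk 24, set 0) → L1-HIT  vc=[]
3: 0x61 (blk 24, set 0) → L1-HIT  vc=[]
4: 0x1c (blk 7, set 3) → L1-HIT  vc=[]
5: 0x12 (blk 4, set 0) → MISS  vc=[24]
6: 0x3f (blk 15, set 3) → MISS  vc=[24, 7]
7: 0x61 (blk 24, set 0) → VC-HIT  vc=[4, 7]
8: 0x1d (blk 7, set 3) → VC-HIT  vc=[4, 15]
9: 0x2c (blk 11, set 3) → MISS  vc=[4, 15, 7]
10: 0x1e (blk 7, set 3) → VC-HIT  vc=[4, 15, 11]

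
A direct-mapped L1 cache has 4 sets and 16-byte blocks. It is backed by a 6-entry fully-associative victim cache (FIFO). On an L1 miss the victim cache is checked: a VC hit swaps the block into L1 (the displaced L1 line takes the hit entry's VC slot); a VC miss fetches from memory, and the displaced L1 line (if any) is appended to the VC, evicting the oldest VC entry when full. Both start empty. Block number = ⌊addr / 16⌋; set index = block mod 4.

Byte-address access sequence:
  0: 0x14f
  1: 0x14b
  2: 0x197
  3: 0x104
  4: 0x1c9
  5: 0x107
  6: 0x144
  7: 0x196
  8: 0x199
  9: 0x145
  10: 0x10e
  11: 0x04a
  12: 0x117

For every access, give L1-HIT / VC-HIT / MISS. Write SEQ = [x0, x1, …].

  [0] addr=0x14f blk=20 s=0: MISS | VC []
  [1] addr=0x14b blk=20 s=0: L1-HIT | VC []
  [2] addr=0x197 blk=25 s=1: MISS | VC []
  [3] addr=0x104 blk=16 s=0: MISS | VC [20]
  [4] addr=0x1c9 blk=28 s=0: MISS | VC [20, 16]
  [5] addr=0x107 blk=16 s=0: VC-HIT | VC [20, 28]
  [6] addr=0x144 blk=20 s=0: VC-HIT | VC [16, 28]
  [7] addr=0x196 blk=25 s=1: L1-HIT | VC [16, 28]
  [8] addr=0x199 blk=25 s=1: L1-HIT | VC [16, 28]
  [9] addr=0x145 blk=20 s=0: L1-HIT | VC [16, 28]
  [10] addr=0x10e blk=16 s=0: VC-HIT | VC [20, 28]
  [11] addr=0x4a blk=4 s=0: MISS | VC [20, 28, 16]
  [12] addr=0x117 blk=17 s=1: MISS | VC [20, 28, 16, 25]

SEQ = [MISS, L1-HIT, MISS, MISS, MISS, VC-HIT, VC-HIT, L1-HIT, L1-HIT, L1-HIT, VC-HIT, MISS, MISS]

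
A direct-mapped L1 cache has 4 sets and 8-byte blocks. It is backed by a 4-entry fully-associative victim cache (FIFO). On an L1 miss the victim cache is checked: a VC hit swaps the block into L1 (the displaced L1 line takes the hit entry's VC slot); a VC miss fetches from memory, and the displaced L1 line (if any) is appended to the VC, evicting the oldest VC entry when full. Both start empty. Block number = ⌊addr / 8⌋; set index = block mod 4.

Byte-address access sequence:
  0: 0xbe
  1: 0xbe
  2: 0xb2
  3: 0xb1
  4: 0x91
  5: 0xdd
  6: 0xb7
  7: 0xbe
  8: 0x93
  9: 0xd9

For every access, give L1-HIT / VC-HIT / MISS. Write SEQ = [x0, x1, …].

  [0] addr=0xbe blk=23 s=3: MISS | VC []
  [1] addr=0xbe blk=23 s=3: L1-HIT | VC []
  [2] addr=0xb2 blk=22 s=2: MISS | VC []
  [3] addr=0xb1 blk=22 s=2: L1-HIT | VC []
  [4] addr=0x91 blk=18 s=2: MISS | VC [22]
  [5] addr=0xdd blk=27 s=3: MISS | VC [22, 23]
  [6] addr=0xb7 blk=22 s=2: VC-HIT | VC [18, 23]
  [7] addr=0xbe blk=23 s=3: VC-HIT | VC [18, 27]
  [8] addr=0x93 blk=18 s=2: VC-HIT | VC [22, 27]
  [9] addr=0xd9 blk=27 s=3: VC-HIT | VC [22, 23]

SEQ = [MISS, L1-HIT, MISS, L1-HIT, MISS, MISS, VC-HIT, VC-HIT, VC-HIT, VC-HIT]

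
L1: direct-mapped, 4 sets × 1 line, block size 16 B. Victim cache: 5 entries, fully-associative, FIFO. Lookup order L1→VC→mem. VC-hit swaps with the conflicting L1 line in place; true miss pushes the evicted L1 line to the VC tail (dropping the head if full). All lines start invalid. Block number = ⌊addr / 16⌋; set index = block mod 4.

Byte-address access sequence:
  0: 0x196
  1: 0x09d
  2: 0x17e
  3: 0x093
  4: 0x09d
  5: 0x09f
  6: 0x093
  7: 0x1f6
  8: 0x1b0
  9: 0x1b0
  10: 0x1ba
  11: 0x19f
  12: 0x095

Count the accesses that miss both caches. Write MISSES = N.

  [0] addr=0x196 blk=25 s=1: MISS | VC []
  [1] addr=0x9d blk=9 s=1: MISS | VC [25]
  [2] addr=0x17e blk=23 s=3: MISS | VC [25]
  [3] addr=0x93 blk=9 s=1: L1-HIT | VC [25]
  [4] addr=0x9d blk=9 s=1: L1-HIT | VC [25]
  [5] addr=0x9f blk=9 s=1: L1-HIT | VC [25]
  [6] addr=0x93 blk=9 s=1: L1-HIT | VC [25]
  [7] addr=0x1f6 blk=31 s=3: MISS | VC [25, 23]
  [8] addr=0x1b0 blk=27 s=3: MISS | VC [25, 23, 31]
  [9] addr=0x1b0 blk=27 s=3: L1-HIT | VC [25, 23, 31]
  [10] addr=0x1ba blk=27 s=3: L1-HIT | VC [25, 23, 31]
  [11] addr=0x19f blk=25 s=1: VC-HIT | VC [9, 23, 31]
  [12] addr=0x95 blk=9 s=1: VC-HIT | VC [25, 23, 31]

MISSES = 5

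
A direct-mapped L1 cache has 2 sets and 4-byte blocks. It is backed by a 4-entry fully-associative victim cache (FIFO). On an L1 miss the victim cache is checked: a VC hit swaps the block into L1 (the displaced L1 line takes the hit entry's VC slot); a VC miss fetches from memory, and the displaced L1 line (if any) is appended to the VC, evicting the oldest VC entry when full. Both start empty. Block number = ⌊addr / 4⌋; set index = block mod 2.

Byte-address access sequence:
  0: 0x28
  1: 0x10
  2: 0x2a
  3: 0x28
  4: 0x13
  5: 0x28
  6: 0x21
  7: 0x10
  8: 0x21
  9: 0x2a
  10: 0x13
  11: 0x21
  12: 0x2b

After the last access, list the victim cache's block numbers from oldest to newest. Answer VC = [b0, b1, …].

0: 0x28 (blk 10, set 0) → MISS  vc=[]
1: 0x10 (blk 4, set 0) → MISS  vc=[10]
2: 0x2a (blk 10, set 0) → VC-HIT  vc=[4]
3: 0x28 (blk 10, set 0) → L1-HIT  vc=[4]
4: 0x13 (blk 4, set 0) → VC-HIT  vc=[10]
5: 0x28 (blk 10, set 0) → VC-HIT  vc=[4]
6: 0x21 (blk 8, set 0) → MISS  vc=[4, 10]
7: 0x10 (blk 4, set 0) → VC-HIT  vc=[8, 10]
8: 0x21 (blk 8, set 0) → VC-HIT  vc=[4, 10]
9: 0x2a (blk 10, set 0) → VC-HIT  vc=[4, 8]
10: 0x13 (blk 4, set 0) → VC-HIT  vc=[10, 8]
11: 0x21 (blk 8, set 0) → VC-HIT  vc=[10, 4]
12: 0x2b (blk 10, set 0) → VC-HIT  vc=[8, 4]

VC = [8, 4]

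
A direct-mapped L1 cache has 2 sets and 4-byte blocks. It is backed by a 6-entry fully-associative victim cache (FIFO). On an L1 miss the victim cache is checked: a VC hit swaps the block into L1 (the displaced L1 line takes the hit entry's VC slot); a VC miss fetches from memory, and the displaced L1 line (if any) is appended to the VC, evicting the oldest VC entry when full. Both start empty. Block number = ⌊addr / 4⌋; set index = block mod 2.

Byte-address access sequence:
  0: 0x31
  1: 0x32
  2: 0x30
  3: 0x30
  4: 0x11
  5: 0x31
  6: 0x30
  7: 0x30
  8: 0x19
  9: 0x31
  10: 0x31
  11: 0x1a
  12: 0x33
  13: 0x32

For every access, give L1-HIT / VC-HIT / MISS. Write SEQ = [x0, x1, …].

SEQ = [MISS, L1-HIT, L1-HIT, L1-HIT, MISS, VC-HIT, L1-HIT, L1-HIT, MISS, VC-HIT, L1-HIT, VC-HIT, VC-HIT, L1-HIT]

0: 0x31 (blk 12, set 0) → MISS  vc=[]
1: 0x32 (blk 12, set 0) → L1-HIT  vc=[]
2: 0x30 (blk 12, set 0) → L1-HIT  vc=[]
3: 0x30 (blk 12, set 0) → L1-HIT  vc=[]
4: 0x11 (blk 4, set 0) → MISS  vc=[12]
5: 0x31 (blk 12, set 0) → VC-HIT  vc=[4]
6: 0x30 (blk 12, set 0) → L1-HIT  vc=[4]
7: 0x30 (blk 12, set 0) → L1-HIT  vc=[4]
8: 0x19 (blk 6, set 0) → MISS  vc=[4, 12]
9: 0x31 (blk 12, set 0) → VC-HIT  vc=[4, 6]
10: 0x31 (blk 12, set 0) → L1-HIT  vc=[4, 6]
11: 0x1a (blk 6, set 0) → VC-HIT  vc=[4, 12]
12: 0x33 (blk 12, set 0) → VC-HIT  vc=[4, 6]
13: 0x32 (blk 12, set 0) → L1-HIT  vc=[4, 6]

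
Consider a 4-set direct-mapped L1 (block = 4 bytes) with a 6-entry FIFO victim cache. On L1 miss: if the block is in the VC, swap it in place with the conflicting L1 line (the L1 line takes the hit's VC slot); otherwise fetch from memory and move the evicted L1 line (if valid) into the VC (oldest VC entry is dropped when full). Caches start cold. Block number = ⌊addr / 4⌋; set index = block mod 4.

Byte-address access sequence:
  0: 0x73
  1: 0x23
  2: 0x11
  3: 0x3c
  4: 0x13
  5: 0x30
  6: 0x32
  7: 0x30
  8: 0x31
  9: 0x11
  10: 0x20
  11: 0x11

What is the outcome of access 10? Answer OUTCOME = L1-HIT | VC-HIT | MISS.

  [0] addr=0x73 blk=28 s=0: MISS | VC []
  [1] addr=0x23 blk=8 s=0: MISS | VC [28]
  [2] addr=0x11 blk=4 s=0: MISS | VC [28, 8]
  [3] addr=0x3c blk=15 s=3: MISS | VC [28, 8]
  [4] addr=0x13 blk=4 s=0: L1-HIT | VC [28, 8]
  [5] addr=0x30 blk=12 s=0: MISS | VC [28, 8, 4]
  [6] addr=0x32 blk=12 s=0: L1-HIT | VC [28, 8, 4]
  [7] addr=0x30 blk=12 s=0: L1-HIT | VC [28, 8, 4]
  [8] addr=0x31 blk=12 s=0: L1-HIT | VC [28, 8, 4]
  [9] addr=0x11 blk=4 s=0: VC-HIT | VC [28, 8, 12]
  [10] addr=0x20 blk=8 s=0: VC-HIT | VC [28, 4, 12]
  [11] addr=0x11 blk=4 s=0: VC-HIT | VC [28, 8, 12]

OUTCOME = VC-HIT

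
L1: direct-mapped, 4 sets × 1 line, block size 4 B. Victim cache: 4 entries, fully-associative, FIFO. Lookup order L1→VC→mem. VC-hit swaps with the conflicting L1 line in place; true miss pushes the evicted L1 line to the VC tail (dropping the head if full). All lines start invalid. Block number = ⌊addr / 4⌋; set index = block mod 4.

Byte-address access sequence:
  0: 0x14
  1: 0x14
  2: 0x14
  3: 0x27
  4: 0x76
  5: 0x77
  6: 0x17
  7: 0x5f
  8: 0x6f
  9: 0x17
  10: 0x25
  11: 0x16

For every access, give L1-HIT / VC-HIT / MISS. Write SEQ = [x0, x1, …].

#0 0x14→b5/s1 MISS; vc=[]
#1 0x14→b5/s1 L1-HIT; vc=[]
#2 0x14→b5/s1 L1-HIT; vc=[]
#3 0x27→b9/s1 MISS; vc=[5]
#4 0x76→b29/s1 MISS; vc=[5,9]
#5 0x77→b29/s1 L1-HIT; vc=[5,9]
#6 0x17→b5/s1 VC-HIT; vc=[29,9]
#7 0x5f→b23/s3 MISS; vc=[29,9]
#8 0x6f→b27/s3 MISS; vc=[29,9,23]
#9 0x17→b5/s1 L1-HIT; vc=[29,9,23]
#10 0x25→b9/s1 VC-HIT; vc=[29,5,23]
#11 0x16→b5/s1 VC-HIT; vc=[29,9,23]

SEQ = [MISS, L1-HIT, L1-HIT, MISS, MISS, L1-HIT, VC-HIT, MISS, MISS, L1-HIT, VC-HIT, VC-HIT]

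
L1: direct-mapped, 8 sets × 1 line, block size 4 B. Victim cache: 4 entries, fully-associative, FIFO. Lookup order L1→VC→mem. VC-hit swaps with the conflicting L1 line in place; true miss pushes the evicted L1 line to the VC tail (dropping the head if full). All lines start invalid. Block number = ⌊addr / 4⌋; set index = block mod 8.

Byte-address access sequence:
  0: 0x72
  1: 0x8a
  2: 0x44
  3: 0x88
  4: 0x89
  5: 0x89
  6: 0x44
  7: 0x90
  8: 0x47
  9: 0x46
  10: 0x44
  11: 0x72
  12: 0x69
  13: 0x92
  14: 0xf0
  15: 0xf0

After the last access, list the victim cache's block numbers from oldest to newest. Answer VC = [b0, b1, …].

  [0] addr=0x72 blk=28 s=4: MISS | VC []
  [1] addr=0x8a blk=34 s=2: MISS | VC []
  [2] addr=0x44 blk=17 s=1: MISS | VC []
  [3] addr=0x88 blk=34 s=2: L1-HIT | VC []
  [4] addr=0x89 blk=34 s=2: L1-HIT | VC []
  [5] addr=0x89 blk=34 s=2: L1-HIT | VC []
  [6] addr=0x44 blk=17 s=1: L1-HIT | VC []
  [7] addr=0x90 blk=36 s=4: MISS | VC [28]
  [8] addr=0x47 blk=17 s=1: L1-HIT | VC [28]
  [9] addr=0x46 blk=17 s=1: L1-HIT | VC [28]
  [10] addr=0x44 blk=17 s=1: L1-HIT | VC [28]
  [11] addr=0x72 blk=28 s=4: VC-HIT | VC [36]
  [12] addr=0x69 blk=26 s=2: MISS | VC [36, 34]
  [13] addr=0x92 blk=36 s=4: VC-HIT | VC [28, 34]
  [14] addr=0xf0 blk=60 s=4: MISS | VC [28, 34, 36]
  [15] addr=0xf0 blk=60 s=4: L1-HIT | VC [28, 34, 36]

VC = [28, 34, 36]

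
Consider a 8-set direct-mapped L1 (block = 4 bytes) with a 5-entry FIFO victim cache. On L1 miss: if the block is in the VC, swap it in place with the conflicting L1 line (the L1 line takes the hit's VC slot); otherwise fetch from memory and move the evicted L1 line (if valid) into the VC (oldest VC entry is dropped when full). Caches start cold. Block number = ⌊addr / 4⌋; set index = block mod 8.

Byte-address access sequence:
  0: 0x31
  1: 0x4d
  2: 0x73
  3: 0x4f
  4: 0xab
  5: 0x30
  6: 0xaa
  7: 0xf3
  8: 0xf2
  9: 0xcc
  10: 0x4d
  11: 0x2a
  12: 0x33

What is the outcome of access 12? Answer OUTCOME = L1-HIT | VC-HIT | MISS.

OUTCOME = VC-HIT

  [0] addr=0x31 blk=12 s=4: MISS | VC []
  [1] addr=0x4d blk=19 s=3: MISS | VC []
  [2] addr=0x73 blk=28 s=4: MISS | VC [12]
  [3] addr=0x4f blk=19 s=3: L1-HIT | VC [12]
  [4] addr=0xab blk=42 s=2: MISS | VC [12]
  [5] addr=0x30 blk=12 s=4: VC-HIT | VC [28]
  [6] addr=0xaa blk=42 s=2: L1-HIT | VC [28]
  [7] addr=0xf3 blk=60 s=4: MISS | VC [28, 12]
  [8] addr=0xf2 blk=60 s=4: L1-HIT | VC [28, 12]
  [9] addr=0xcc blk=51 s=3: MISS | VC [28, 12, 19]
  [10] addr=0x4d blk=19 s=3: VC-HIT | VC [28, 12, 51]
  [11] addr=0x2a blk=10 s=2: MISS | VC [28, 12, 51, 42]
  [12] addr=0x33 blk=12 s=4: VC-HIT | VC [28, 60, 51, 42]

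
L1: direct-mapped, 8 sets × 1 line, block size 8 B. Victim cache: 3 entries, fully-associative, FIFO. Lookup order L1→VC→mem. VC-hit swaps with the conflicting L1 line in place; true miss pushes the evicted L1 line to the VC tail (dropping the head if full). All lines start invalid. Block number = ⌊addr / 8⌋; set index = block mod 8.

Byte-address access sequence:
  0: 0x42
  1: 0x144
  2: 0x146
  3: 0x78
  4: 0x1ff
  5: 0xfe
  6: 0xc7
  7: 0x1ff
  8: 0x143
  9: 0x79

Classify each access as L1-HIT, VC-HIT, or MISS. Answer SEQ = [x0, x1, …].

SEQ = [MISS, MISS, L1-HIT, MISS, MISS, MISS, MISS, VC-HIT, VC-HIT, VC-HIT]

0: 0x42 (blk 8, set 0) → MISS  vc=[]
1: 0x144 (blk 40, set 0) → MISS  vc=[8]
2: 0x146 (blk 40, set 0) → L1-HIT  vc=[8]
3: 0x78 (blk 15, set 7) → MISS  vc=[8]
4: 0x1ff (blk 63, set 7) → MISS  vc=[8, 15]
5: 0xfe (blk 31, set 7) → MISS  vc=[8, 15, 63]
6: 0xc7 (blk 24, set 0) → MISS  vc=[15, 63, 40]
7: 0x1ff (blk 63, set 7) → VC-HIT  vc=[15, 31, 40]
8: 0x143 (blk 40, set 0) → VC-HIT  vc=[15, 31, 24]
9: 0x79 (blk 15, set 7) → VC-HIT  vc=[63, 31, 24]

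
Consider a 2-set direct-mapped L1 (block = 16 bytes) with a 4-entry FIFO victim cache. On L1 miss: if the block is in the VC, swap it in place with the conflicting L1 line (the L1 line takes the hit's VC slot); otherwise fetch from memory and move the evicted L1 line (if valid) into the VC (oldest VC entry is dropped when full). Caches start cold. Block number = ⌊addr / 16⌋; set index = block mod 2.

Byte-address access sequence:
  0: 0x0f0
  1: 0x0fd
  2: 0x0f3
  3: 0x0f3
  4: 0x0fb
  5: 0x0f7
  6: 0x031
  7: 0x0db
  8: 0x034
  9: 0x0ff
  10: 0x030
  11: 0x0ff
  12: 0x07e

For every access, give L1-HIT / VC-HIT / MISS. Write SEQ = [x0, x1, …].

SEQ = [MISS, L1-HIT, L1-HIT, L1-HIT, L1-HIT, L1-HIT, MISS, MISS, VC-HIT, VC-HIT, VC-HIT, VC-HIT, MISS]

0: 0xf0 (blk 15, set 1) → MISS  vc=[]
1: 0xfd (blk 15, set 1) → L1-HIT  vc=[]
2: 0xf3 (blk 15, set 1) → L1-HIT  vc=[]
3: 0xf3 (blk 15, set 1) → L1-HIT  vc=[]
4: 0xfb (blk 15, set 1) → L1-HIT  vc=[]
5: 0xf7 (blk 15, set 1) → L1-HIT  vc=[]
6: 0x31 (blk 3, set 1) → MISS  vc=[15]
7: 0xdb (blk 13, set 1) → MISS  vc=[15, 3]
8: 0x34 (blk 3, set 1) → VC-HIT  vc=[15, 13]
9: 0xff (blk 15, set 1) → VC-HIT  vc=[3, 13]
10: 0x30 (blk 3, set 1) → VC-HIT  vc=[15, 13]
11: 0xff (blk 15, set 1) → VC-HIT  vc=[3, 13]
12: 0x7e (blk 7, set 1) → MISS  vc=[3, 13, 15]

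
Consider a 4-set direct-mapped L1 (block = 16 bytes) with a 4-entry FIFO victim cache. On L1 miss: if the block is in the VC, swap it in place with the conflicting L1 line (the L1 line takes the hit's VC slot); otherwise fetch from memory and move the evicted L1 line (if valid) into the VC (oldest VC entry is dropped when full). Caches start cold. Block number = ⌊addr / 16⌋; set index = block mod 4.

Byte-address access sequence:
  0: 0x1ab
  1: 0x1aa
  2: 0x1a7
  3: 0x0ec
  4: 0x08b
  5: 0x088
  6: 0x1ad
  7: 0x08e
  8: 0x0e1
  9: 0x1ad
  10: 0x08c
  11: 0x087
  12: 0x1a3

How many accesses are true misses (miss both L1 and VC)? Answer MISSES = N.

MISSES = 3

0: 0x1ab (blk 26, set 2) → MISS  vc=[]
1: 0x1aa (blk 26, set 2) → L1-HIT  vc=[]
2: 0x1a7 (blk 26, set 2) → L1-HIT  vc=[]
3: 0xec (blk 14, set 2) → MISS  vc=[26]
4: 0x8b (blk 8, set 0) → MISS  vc=[26]
5: 0x88 (blk 8, set 0) → L1-HIT  vc=[26]
6: 0x1ad (blk 26, set 2) → VC-HIT  vc=[14]
7: 0x8e (blk 8, set 0) → L1-HIT  vc=[14]
8: 0xe1 (blk 14, set 2) → VC-HIT  vc=[26]
9: 0x1ad (blk 26, set 2) → VC-HIT  vc=[14]
10: 0x8c (blk 8, set 0) → L1-HIT  vc=[14]
11: 0x87 (blk 8, set 0) → L1-HIT  vc=[14]
12: 0x1a3 (blk 26, set 2) → L1-HIT  vc=[14]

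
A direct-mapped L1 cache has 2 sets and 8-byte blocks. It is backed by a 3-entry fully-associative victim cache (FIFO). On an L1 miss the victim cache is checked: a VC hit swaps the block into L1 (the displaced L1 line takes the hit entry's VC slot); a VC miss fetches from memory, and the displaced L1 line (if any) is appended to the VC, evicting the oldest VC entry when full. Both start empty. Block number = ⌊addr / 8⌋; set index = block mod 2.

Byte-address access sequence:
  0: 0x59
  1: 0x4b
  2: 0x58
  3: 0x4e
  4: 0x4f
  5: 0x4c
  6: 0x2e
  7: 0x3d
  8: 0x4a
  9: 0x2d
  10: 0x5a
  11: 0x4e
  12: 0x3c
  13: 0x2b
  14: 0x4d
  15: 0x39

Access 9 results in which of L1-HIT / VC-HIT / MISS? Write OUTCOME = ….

OUTCOME = VC-HIT

0: 0x59 (blk 11, set 1) → MISS  vc=[]
1: 0x4b (blk 9, set 1) → MISS  vc=[11]
2: 0x58 (blk 11, set 1) → VC-HIT  vc=[9]
3: 0x4e (blk 9, set 1) → VC-HIT  vc=[11]
4: 0x4f (blk 9, set 1) → L1-HIT  vc=[11]
5: 0x4c (blk 9, set 1) → L1-HIT  vc=[11]
6: 0x2e (blk 5, set 1) → MISS  vc=[11, 9]
7: 0x3d (blk 7, set 1) → MISS  vc=[11, 9, 5]
8: 0x4a (blk 9, set 1) → VC-HIT  vc=[11, 7, 5]
9: 0x2d (blk 5, set 1) → VC-HIT  vc=[11, 7, 9]
10: 0x5a (blk 11, set 1) → VC-HIT  vc=[5, 7, 9]
11: 0x4e (blk 9, set 1) → VC-HIT  vc=[5, 7, 11]
12: 0x3c (blk 7, set 1) → VC-HIT  vc=[5, 9, 11]
13: 0x2b (blk 5, set 1) → VC-HIT  vc=[7, 9, 11]
14: 0x4d (blk 9, set 1) → VC-HIT  vc=[7, 5, 11]
15: 0x39 (blk 7, set 1) → VC-HIT  vc=[9, 5, 11]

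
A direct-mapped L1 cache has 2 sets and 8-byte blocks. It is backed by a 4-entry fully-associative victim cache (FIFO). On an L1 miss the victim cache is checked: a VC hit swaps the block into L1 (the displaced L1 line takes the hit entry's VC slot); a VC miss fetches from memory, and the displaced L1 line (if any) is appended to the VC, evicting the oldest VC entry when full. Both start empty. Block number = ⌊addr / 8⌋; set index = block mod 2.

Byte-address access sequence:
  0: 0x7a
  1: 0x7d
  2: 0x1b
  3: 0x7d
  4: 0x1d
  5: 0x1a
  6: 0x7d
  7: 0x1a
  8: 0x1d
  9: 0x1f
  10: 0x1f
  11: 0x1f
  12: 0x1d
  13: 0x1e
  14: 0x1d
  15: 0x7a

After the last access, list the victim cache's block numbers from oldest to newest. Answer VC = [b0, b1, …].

VC = [3]

  [0] addr=0x7a blk=15 s=1: MISS | VC []
  [1] addr=0x7d blk=15 s=1: L1-HIT | VC []
  [2] addr=0x1b blk=3 s=1: MISS | VC [15]
  [3] addr=0x7d blk=15 s=1: VC-HIT | VC [3]
  [4] addr=0x1d blk=3 s=1: VC-HIT | VC [15]
  [5] addr=0x1a blk=3 s=1: L1-HIT | VC [15]
  [6] addr=0x7d blk=15 s=1: VC-HIT | VC [3]
  [7] addr=0x1a blk=3 s=1: VC-HIT | VC [15]
  [8] addr=0x1d blk=3 s=1: L1-HIT | VC [15]
  [9] addr=0x1f blk=3 s=1: L1-HIT | VC [15]
  [10] addr=0x1f blk=3 s=1: L1-HIT | VC [15]
  [11] addr=0x1f blk=3 s=1: L1-HIT | VC [15]
  [12] addr=0x1d blk=3 s=1: L1-HIT | VC [15]
  [13] addr=0x1e blk=3 s=1: L1-HIT | VC [15]
  [14] addr=0x1d blk=3 s=1: L1-HIT | VC [15]
  [15] addr=0x7a blk=15 s=1: VC-HIT | VC [3]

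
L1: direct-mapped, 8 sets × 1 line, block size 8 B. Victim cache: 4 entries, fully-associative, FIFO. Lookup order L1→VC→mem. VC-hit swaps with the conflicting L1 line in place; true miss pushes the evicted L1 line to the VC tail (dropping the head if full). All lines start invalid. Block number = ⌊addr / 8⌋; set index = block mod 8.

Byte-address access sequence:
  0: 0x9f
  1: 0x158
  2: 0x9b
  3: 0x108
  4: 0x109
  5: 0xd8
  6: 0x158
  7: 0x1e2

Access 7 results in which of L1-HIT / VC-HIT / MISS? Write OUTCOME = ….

OUTCOME = MISS

#0 0x9f→b19/s3 MISS; vc=[]
#1 0x158→b43/s3 MISS; vc=[19]
#2 0x9b→b19/s3 VC-HIT; vc=[43]
#3 0x108→b33/s1 MISS; vc=[43]
#4 0x109→b33/s1 L1-HIT; vc=[43]
#5 0xd8→b27/s3 MISS; vc=[43,19]
#6 0x158→b43/s3 VC-HIT; vc=[27,19]
#7 0x1e2→b60/s4 MISS; vc=[27,19]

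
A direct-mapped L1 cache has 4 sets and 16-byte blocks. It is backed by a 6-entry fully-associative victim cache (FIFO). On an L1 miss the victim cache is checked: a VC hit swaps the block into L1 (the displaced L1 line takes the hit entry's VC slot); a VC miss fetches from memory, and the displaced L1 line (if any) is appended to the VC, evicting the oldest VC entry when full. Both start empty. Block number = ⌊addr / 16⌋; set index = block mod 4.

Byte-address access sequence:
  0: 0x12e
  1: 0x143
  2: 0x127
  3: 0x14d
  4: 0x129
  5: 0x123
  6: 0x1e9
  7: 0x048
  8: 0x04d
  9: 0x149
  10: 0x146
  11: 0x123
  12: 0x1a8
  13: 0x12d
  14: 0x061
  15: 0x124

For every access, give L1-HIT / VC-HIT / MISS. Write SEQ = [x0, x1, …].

SEQ = [MISS, MISS, L1-HIT, L1-HIT, L1-HIT, L1-HIT, MISS, MISS, L1-HIT, VC-HIT, L1-HIT, VC-HIT, MISS, VC-HIT, MISS, VC-HIT]

#0 0x12e→b18/s2 MISS; vc=[]
#1 0x143→b20/s0 MISS; vc=[]
#2 0x127→b18/s2 L1-HIT; vc=[]
#3 0x14d→b20/s0 L1-HIT; vc=[]
#4 0x129→b18/s2 L1-HIT; vc=[]
#5 0x123→b18/s2 L1-HIT; vc=[]
#6 0x1e9→b30/s2 MISS; vc=[18]
#7 0x48→b4/s0 MISS; vc=[18,20]
#8 0x4d→b4/s0 L1-HIT; vc=[18,20]
#9 0x149→b20/s0 VC-HIT; vc=[18,4]
#10 0x146→b20/s0 L1-HIT; vc=[18,4]
#11 0x123→b18/s2 VC-HIT; vc=[30,4]
#12 0x1a8→b26/s2 MISS; vc=[30,4,18]
#13 0x12d→b18/s2 VC-HIT; vc=[30,4,26]
#14 0x61→b6/s2 MISS; vc=[30,4,26,18]
#15 0x124→b18/s2 VC-HIT; vc=[30,4,26,6]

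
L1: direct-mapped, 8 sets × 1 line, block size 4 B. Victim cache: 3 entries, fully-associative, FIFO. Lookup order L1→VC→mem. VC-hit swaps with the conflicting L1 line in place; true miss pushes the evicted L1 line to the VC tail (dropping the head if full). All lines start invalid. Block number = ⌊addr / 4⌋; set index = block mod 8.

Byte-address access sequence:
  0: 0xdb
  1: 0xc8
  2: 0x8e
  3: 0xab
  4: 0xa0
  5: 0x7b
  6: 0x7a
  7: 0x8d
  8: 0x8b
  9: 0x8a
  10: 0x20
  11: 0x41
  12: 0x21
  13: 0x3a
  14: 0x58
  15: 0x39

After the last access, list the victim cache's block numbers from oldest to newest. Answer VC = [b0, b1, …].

  [0] addr=0xdb blk=54 s=6: MISS | VC []
  [1] addr=0xc8 blk=50 s=2: MISS | VC []
  [2] addr=0x8e blk=35 s=3: MISS | VC []
  [3] addr=0xab blk=42 s=2: MISS | VC [50]
  [4] addr=0xa0 blk=40 s=0: MISS | VC [50]
  [5] addr=0x7b blk=30 s=6: MISS | VC [50, 54]
  [6] addr=0x7a blk=30 s=6: L1-HIT | VC [50, 54]
  [7] addr=0x8d blk=35 s=3: L1-HIT | VC [50, 54]
  [8] addr=0x8b blk=34 s=2: MISS | VC [50, 54, 42]
  [9] addr=0x8a blk=34 s=2: L1-HIT | VC [50, 54, 42]
  [10] addr=0x20 blk=8 s=0: MISS | VC [54, 42, 40]
  [11] addr=0x41 blk=16 s=0: MISS | VC [42, 40, 8]
  [12] addr=0x21 blk=8 s=0: VC-HIT | VC [42, 40, 16]
  [13] addr=0x3a blk=14 s=6: MISS | VC [40, 16, 30]
  [14] addr=0x58 blk=22 s=6: MISS | VC [16, 30, 14]
  [15] addr=0x39 blk=14 s=6: VC-HIT | VC [16, 30, 22]

VC = [16, 30, 22]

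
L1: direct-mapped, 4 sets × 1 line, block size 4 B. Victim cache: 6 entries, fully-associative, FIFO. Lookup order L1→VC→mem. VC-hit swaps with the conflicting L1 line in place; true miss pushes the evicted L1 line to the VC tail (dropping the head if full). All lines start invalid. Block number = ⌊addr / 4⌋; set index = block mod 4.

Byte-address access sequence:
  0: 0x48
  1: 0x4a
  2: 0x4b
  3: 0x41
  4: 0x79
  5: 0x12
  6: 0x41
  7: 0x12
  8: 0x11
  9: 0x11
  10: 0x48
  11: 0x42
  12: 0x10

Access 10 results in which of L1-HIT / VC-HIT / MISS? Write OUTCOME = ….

  [0] addr=0x48 blk=18 s=2: MISS | VC []
  [1] addr=0x4a blk=18 s=2: L1-HIT | VC []
  [2] addr=0x4b blk=18 s=2: L1-HIT | VC []
  [3] addr=0x41 blk=16 s=0: MISS | VC []
  [4] addr=0x79 blk=30 s=2: MISS | VC [18]
  [5] addr=0x12 blk=4 s=0: MISS | VC [18, 16]
  [6] addr=0x41 blk=16 s=0: VC-HIT | VC [18, 4]
  [7] addr=0x12 blk=4 s=0: VC-HIT | VC [18, 16]
  [8] addr=0x11 blk=4 s=0: L1-HIT | VC [18, 16]
  [9] addr=0x11 blk=4 s=0: L1-HIT | VC [18, 16]
  [10] addr=0x48 blk=18 s=2: VC-HIT | VC [30, 16]
  [11] addr=0x42 blk=16 s=0: VC-HIT | VC [30, 4]
  [12] addr=0x10 blk=4 s=0: VC-HIT | VC [30, 16]

OUTCOME = VC-HIT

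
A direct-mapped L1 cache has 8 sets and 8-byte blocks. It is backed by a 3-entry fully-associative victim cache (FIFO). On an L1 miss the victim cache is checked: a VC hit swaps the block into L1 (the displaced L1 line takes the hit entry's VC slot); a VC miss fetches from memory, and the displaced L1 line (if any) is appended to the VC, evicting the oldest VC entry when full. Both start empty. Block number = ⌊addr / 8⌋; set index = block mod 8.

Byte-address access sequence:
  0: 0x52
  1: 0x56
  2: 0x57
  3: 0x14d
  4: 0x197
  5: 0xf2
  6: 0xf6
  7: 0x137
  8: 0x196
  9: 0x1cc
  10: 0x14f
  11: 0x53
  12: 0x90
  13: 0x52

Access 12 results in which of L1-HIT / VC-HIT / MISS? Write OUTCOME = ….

0: 0x52 (blk 10, set 2) → MISS  vc=[]
1: 0x56 (blk 10, set 2) → L1-HIT  vc=[]
2: 0x57 (blk 10, set 2) → L1-HIT  vc=[]
3: 0x14d (blk 41, set 1) → MISS  vc=[]
4: 0x197 (blk 50, set 2) → MISS  vc=[10]
5: 0xf2 (blk 30, set 6) → MISS  vc=[10]
6: 0xf6 (blk 30, set 6) → L1-HIT  vc=[10]
7: 0x137 (blk 38, set 6) → MISS  vc=[10, 30]
8: 0x196 (blk 50, set 2) → L1-HIT  vc=[10, 30]
9: 0x1cc (blk 57, set 1) → MISS  vc=[10, 30, 41]
10: 0x14f (blk 41, set 1) → VC-HIT  vc=[10, 30, 57]
11: 0x53 (blk 10, set 2) → VC-HIT  vc=[50, 30, 57]
12: 0x90 (blk 18, set 2) → MISS  vc=[30, 57, 10]
13: 0x52 (blk 10, set 2) → VC-HIT  vc=[30, 57, 18]

OUTCOME = MISS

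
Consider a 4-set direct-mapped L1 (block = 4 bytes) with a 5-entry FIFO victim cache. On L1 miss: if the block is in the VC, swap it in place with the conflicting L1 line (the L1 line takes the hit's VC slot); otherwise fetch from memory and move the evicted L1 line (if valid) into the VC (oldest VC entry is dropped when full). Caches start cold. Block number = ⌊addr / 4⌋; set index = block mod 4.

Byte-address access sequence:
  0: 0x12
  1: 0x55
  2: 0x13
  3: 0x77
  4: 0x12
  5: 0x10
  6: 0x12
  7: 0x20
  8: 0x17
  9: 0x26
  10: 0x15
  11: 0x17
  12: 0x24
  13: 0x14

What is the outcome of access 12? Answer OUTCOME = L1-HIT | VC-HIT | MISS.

0: 0x12 (blk 4, set 0) → MISS  vc=[]
1: 0x55 (blk 21, set 1) → MISS  vc=[]
2: 0x13 (blk 4, set 0) → L1-HIT  vc=[]
3: 0x77 (blk 29, set 1) → MISS  vc=[21]
4: 0x12 (blk 4, set 0) → L1-HIT  vc=[21]
5: 0x10 (blk 4, set 0) → L1-HIT  vc=[21]
6: 0x12 (blk 4, set 0) → L1-HIT  vc=[21]
7: 0x20 (blk 8, set 0) → MISS  vc=[21, 4]
8: 0x17 (blk 5, set 1) → MISS  vc=[21, 4, 29]
9: 0x26 (blk 9, set 1) → MISS  vc=[21, 4, 29, 5]
10: 0x15 (blk 5, set 1) → VC-HIT  vc=[21, 4, 29, 9]
11: 0x17 (blk 5, set 1) → L1-HIT  vc=[21, 4, 29, 9]
12: 0x24 (blk 9, set 1) → VC-HIT  vc=[21, 4, 29, 5]
13: 0x14 (blk 5, set 1) → VC-HIT  vc=[21, 4, 29, 9]

OUTCOME = VC-HIT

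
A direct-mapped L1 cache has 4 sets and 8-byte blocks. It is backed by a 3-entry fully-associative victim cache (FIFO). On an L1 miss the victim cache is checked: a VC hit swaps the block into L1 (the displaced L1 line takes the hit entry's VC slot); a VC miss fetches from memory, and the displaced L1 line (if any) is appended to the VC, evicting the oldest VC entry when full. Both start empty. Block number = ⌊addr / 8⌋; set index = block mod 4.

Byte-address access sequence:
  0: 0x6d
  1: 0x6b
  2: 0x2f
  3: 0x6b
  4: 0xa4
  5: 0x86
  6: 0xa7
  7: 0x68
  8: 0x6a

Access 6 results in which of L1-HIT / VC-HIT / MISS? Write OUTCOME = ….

OUTCOME = VC-HIT

  [0] addr=0x6d blk=13 s=1: MISS | VC []
  [1] addr=0x6b blk=13 s=1: L1-HIT | VC []
  [2] addr=0x2f blk=5 s=1: MISS | VC [13]
  [3] addr=0x6b blk=13 s=1: VC-HIT | VC [5]
  [4] addr=0xa4 blk=20 s=0: MISS | VC [5]
  [5] addr=0x86 blk=16 s=0: MISS | VC [5, 20]
  [6] addr=0xa7 blk=20 s=0: VC-HIT | VC [5, 16]
  [7] addr=0x68 blk=13 s=1: L1-HIT | VC [5, 16]
  [8] addr=0x6a blk=13 s=1: L1-HIT | VC [5, 16]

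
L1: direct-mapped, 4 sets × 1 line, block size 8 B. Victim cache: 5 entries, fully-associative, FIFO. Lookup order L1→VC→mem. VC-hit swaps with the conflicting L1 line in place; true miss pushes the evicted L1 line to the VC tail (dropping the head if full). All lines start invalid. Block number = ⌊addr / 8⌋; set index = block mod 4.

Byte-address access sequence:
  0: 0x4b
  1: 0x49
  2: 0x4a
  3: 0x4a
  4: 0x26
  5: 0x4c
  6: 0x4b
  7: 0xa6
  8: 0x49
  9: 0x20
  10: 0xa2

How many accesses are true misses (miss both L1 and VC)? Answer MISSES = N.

#0 0x4b→b9/s1 MISS; vc=[]
#1 0x49→b9/s1 L1-HIT; vc=[]
#2 0x4a→b9/s1 L1-HIT; vc=[]
#3 0x4a→b9/s1 L1-HIT; vc=[]
#4 0x26→b4/s0 MISS; vc=[]
#5 0x4c→b9/s1 L1-HIT; vc=[]
#6 0x4b→b9/s1 L1-HIT; vc=[]
#7 0xa6→b20/s0 MISS; vc=[4]
#8 0x49→b9/s1 L1-HIT; vc=[4]
#9 0x20→b4/s0 VC-HIT; vc=[20]
#10 0xa2→b20/s0 VC-HIT; vc=[4]

MISSES = 3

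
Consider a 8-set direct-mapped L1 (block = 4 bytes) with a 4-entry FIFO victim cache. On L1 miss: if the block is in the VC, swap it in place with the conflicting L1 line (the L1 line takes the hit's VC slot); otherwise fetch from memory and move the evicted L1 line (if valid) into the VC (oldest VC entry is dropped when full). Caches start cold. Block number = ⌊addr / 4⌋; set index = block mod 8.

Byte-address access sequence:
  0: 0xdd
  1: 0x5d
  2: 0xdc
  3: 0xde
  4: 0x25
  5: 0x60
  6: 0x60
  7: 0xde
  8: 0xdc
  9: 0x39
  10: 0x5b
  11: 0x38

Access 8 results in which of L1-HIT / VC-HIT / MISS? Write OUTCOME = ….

0: 0xdd (blk 55, set 7) → MISS  vc=[]
1: 0x5d (blk 23, set 7) → MISS  vc=[55]
2: 0xdc (blk 55, set 7) → VC-HIT  vc=[23]
3: 0xde (blk 55, set 7) → L1-HIT  vc=[23]
4: 0x25 (blk 9, set 1) → MISS  vc=[23]
5: 0x60 (blk 24, set 0) → MISS  vc=[23]
6: 0x60 (blk 24, set 0) → L1-HIT  vc=[23]
7: 0xde (blk 55, set 7) → L1-HIT  vc=[23]
8: 0xdc (blk 55, set 7) → L1-HIT  vc=[23]
9: 0x39 (blk 14, set 6) → MISS  vc=[23]
10: 0x5b (blk 22, set 6) → MISS  vc=[23, 14]
11: 0x38 (blk 14, set 6) → VC-HIT  vc=[23, 22]

OUTCOME = L1-HIT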